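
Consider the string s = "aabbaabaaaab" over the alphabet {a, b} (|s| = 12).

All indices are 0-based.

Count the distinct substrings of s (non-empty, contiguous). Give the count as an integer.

57

rank | idx | suffix
   0 |   7 | aaaab
   1 |   8 | aaab
   2 |   9 | aab
   3 |   4 | aabaaaab
   4 |   0 | aabbaabaaaab
   5 |  10 | ab
   6 |   5 | abaaaab
   7 |   1 | abbaabaaaab
   8 |  11 | b
   9 |   6 | baaaab
  10 |   3 | baabaaaab
  11 |   2 | bbaabaaaab

SA = [7, 8, 9, 4, 0, 10, 5, 1, 11, 6, 3, 2]
rank  pair      lcp
   1  s[7:],s[8:]  3  'aaa'
   2  s[8:],s[9:]  2  'aa'
   3  s[9:],s[4:]  3  'aab'
   4  s[4:],s[0:]  3  'aab'
   5  s[0:],s[10:]  1  'a'
   6  s[10:],s[5:]  2  'ab'
   7  s[5:],s[1:]  2  'ab'
   8  s[1:],s[11:]  0  ''
   9  s[11:],s[6:]  1  'b'
  10  s[6:],s[3:]  3  'baa'
  11  s[3:],s[2:]  1  'b'

n(n+1)/2 = 12·13/2 = 78
Σ LCP = 0 + 3 + 2 + 3 + 3 + 1 + 2 + 2 + 0 + 1 + 3 + 1 = 21
distinct = 78 − 21 = 57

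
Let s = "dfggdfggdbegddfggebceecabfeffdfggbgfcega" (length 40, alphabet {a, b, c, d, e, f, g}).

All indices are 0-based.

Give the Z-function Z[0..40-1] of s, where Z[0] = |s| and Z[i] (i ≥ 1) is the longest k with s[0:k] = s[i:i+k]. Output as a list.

[40, 0, 0, 0, 5, 0, 0, 0, 1, 0, 0, 0, 1, 4, 0, 0, 0, 0, 0, 0, 0, 0, 0, 0, 0, 0, 0, 0, 0, 4, 0, 0, 0, 0, 0, 0, 0, 0, 0, 0]

Z[0]=40
i=1: i≥r, start 0; Z[1]=0
i=2: i≥r, start 0; Z[2]=0
i=3: i≥r, start 0; Z[3]=0
i=4: i≥r, start 0; Z[4]=5 scan→box=[4,9)
i=5: min(r-i=4, Z[1]=0)=0; Z[5]=0
i=6: min(r-i=3, Z[2]=0)=0; Z[6]=0
i=7: min(r-i=2, Z[3]=0)=0; Z[7]=0
i=8: min(r-i=1, Z[4]=5)=1; Z[8]=1
i=9: i≥r, start 0; Z[9]=0
i=10: i≥r, start 0; Z[10]=0
i=11: i≥r, start 0; Z[11]=0
i=12: i≥r, start 0; Z[12]=1 scan→box=[12,13)
i=13: i≥r, start 0; Z[13]=4 scan→box=[13,17)
i=14: min(r-i=3, Z[1]=0)=0; Z[14]=0
i=15: min(r-i=2, Z[2]=0)=0; Z[15]=0
i=16: min(r-i=1, Z[3]=0)=0; Z[16]=0
i=17: i≥r, start 0; Z[17]=0
i=18: i≥r, start 0; Z[18]=0
i=19: i≥r, start 0; Z[19]=0
i=20: i≥r, start 0; Z[20]=0
i=21: i≥r, start 0; Z[21]=0
i=22: i≥r, start 0; Z[22]=0
i=23: i≥r, start 0; Z[23]=0
i=24: i≥r, start 0; Z[24]=0
i=25: i≥r, start 0; Z[25]=0
i=26: i≥r, start 0; Z[26]=0
i=27: i≥r, start 0; Z[27]=0
i=28: i≥r, start 0; Z[28]=0
i=29: i≥r, start 0; Z[29]=4 scan→box=[29,33)
i=30: min(r-i=3, Z[1]=0)=0; Z[30]=0
i=31: min(r-i=2, Z[2]=0)=0; Z[31]=0
i=32: min(r-i=1, Z[3]=0)=0; Z[32]=0
i=33: i≥r, start 0; Z[33]=0
i=34: i≥r, start 0; Z[34]=0
i=35: i≥r, start 0; Z[35]=0
i=36: i≥r, start 0; Z[36]=0
i=37: i≥r, start 0; Z[37]=0
i=38: i≥r, start 0; Z[38]=0
i=39: i≥r, start 0; Z[39]=0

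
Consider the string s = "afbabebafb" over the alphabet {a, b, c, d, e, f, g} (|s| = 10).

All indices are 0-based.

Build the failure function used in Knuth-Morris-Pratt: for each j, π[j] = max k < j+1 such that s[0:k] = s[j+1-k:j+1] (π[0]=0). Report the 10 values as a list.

π[0] = 0
j=1 s[j]='f': π[1]=0 (border '')
j=2 s[j]='b': π[2]=0 (border '')
j=3 s[j]='a': π[3]=1 (border 'a')
j=4 s[j]='b': k: 1→0; π[4]=0 (border '')
j=5 s[j]='e': π[5]=0 (border '')
j=6 s[j]='b': π[6]=0 (border '')
j=7 s[j]='a': π[7]=1 (border 'a')
j=8 s[j]='f': π[8]=2 (border 'af')
j=9 s[j]='b': π[9]=3 (border 'afb')

[0, 0, 0, 1, 0, 0, 0, 1, 2, 3]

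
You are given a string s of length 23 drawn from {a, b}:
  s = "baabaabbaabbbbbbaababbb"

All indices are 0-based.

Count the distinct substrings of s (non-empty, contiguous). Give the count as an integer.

210

rank→(start, suffix):
  0 → (1, 'aabaabbaabbbbbbaababbb')
  1 → (16, 'aababbb')
  2 → (4, 'aabbaabbbbbbaababbb')
  3 → (8, 'aabbbbbbaababbb')
  4 → (2, 'abaabbaabbbbbbaababbb')
  5 → (17, 'ababbb')
  6 → (5, 'abbaabbbbbbaababbb')
  7 → (19, 'abbb')
  8 → (9, 'abbbbbbaababbb')
  9 → (22, 'b')
  10 → (0, 'baabaabbaabbbbbbaababbb')
  11 → (15, 'baababbb')
  12 → (3, 'baabbaabbbbbbaababbb')
  13 → (7, 'baabbbbbbaababbb')
  14 → (18, 'babbb')
  15 → (21, 'bb')
  16 → (14, 'bbaababbb')
  17 → (6, 'bbaabbbbbbaababbb')
  18 → (20, 'bbb')
  19 → (13, 'bbbaababbb')
  20 → (12, 'bbbbaababbb')
  21 → (11, 'bbbbbaababbb')
  22 → (10, 'bbbbbbaababbb')

SA = [1, 16, 4, 8, 2, 17, 5, 19, 9, 22, 0, 15, 3, 7, 18, 21, 14, 6, 20, 13, 12, 11, 10]
[i] adj suffixes → lcp
  [1] 1/16 → 4 ('aaba')
  [2] 16/4 → 3 ('aab')
  [3] 4/8 → 4 ('aabb')
  [4] 8/2 → 1 ('a')
  [5] 2/17 → 3 ('aba')
  [6] 17/5 → 2 ('ab')
  [7] 5/19 → 3 ('abb')
  [8] 19/9 → 4 ('abbb')
  [9] 9/22 → 0 ('')
  [10] 22/0 → 1 ('b')
  [11] 0/15 → 5 ('baaba')
  [12] 15/3 → 4 ('baab')
  [13] 3/7 → 5 ('baabb')
  [14] 7/18 → 2 ('ba')
  [15] 18/21 → 1 ('b')
  [16] 21/14 → 2 ('bb')
  [17] 14/6 → 5 ('bbaab')
  [18] 6/20 → 2 ('bb')
  [19] 20/13 → 3 ('bbb')
  [20] 13/12 → 3 ('bbb')
  [21] 12/11 → 4 ('bbbb')
  [22] 11/10 → 5 ('bbbbb')

n(n+1)/2 = 23·24/2 = 276
Σ LCP = 0 + 4 + 3 + 4 + 1 + 3 + 2 + 3 + 4 + 0 + 1 + 5 + 4 + 5 + 2 + 1 + 2 + 5 + 2 + 3 + 3 + 4 + 5 = 66
distinct = 276 − 66 = 210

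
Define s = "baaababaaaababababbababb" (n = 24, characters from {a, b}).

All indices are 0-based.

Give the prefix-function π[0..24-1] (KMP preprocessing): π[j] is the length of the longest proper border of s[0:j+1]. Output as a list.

[0, 0, 0, 0, 1, 2, 1, 2, 3, 4, 0, 1, 2, 1, 2, 1, 2, 1, 1, 2, 1, 2, 1, 1]

π[0] = 0
j=1 s[j]='a': π[1]=0 (border '')
j=2 s[j]='a': π[2]=0 (border '')
j=3 s[j]='a': π[3]=0 (border '')
j=4 s[j]='b': π[4]=1 (border 'b')
j=5 s[j]='a': π[5]=2 (border 'ba')
j=6 s[j]='b': k: 2→0; π[6]=1 (border 'b')
j=7 s[j]='a': π[7]=2 (border 'ba')
j=8 s[j]='a': π[8]=3 (border 'baa')
j=9 s[j]='a': π[9]=4 (border 'baaa')
j=10 s[j]='a': k: 4→0; π[10]=0 (border '')
j=11 s[j]='b': π[11]=1 (border 'b')
j=12 s[j]='a': π[12]=2 (border 'ba')
j=13 s[j]='b': k: 2→0; π[13]=1 (border 'b')
j=14 s[j]='a': π[14]=2 (border 'ba')
j=15 s[j]='b': k: 2→0; π[15]=1 (border 'b')
j=16 s[j]='a': π[16]=2 (border 'ba')
j=17 s[j]='b': k: 2→0; π[17]=1 (border 'b')
j=18 s[j]='b': k: 1→0; π[18]=1 (border 'b')
j=19 s[j]='a': π[19]=2 (border 'ba')
j=20 s[j]='b': k: 2→0; π[20]=1 (border 'b')
j=21 s[j]='a': π[21]=2 (border 'ba')
j=22 s[j]='b': k: 2→0; π[22]=1 (border 'b')
j=23 s[j]='b': k: 1→0; π[23]=1 (border 'b')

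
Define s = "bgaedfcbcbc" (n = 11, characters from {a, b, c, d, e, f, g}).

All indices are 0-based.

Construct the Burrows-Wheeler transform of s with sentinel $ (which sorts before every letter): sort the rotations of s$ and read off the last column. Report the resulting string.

cgcc$bbfeadb

rank  rotation      last
    0  $bgaedfcbcbc  c
    1  aedfcbcbc$bg  g
    2  bc$bgaedfcbc  c
    3  bcbc$bgaedfc  c
    4  bgaedfcbcbc$  $
    5  c$bgaedfcbcb  b
    6  cbc$bgaedfcb  b
    7  cbcbc$bgaedf  f
    8  dfcbcbc$bgae  e
    9  edfcbcbc$bga  a
   10  fcbcbc$bgaed  d
   11  gaedfcbcbc$b  b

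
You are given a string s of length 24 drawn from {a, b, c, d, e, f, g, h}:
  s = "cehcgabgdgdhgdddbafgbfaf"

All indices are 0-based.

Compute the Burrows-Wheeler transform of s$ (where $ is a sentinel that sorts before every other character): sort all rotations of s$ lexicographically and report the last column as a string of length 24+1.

fgfbdga$hddgggcabacfhbded

rank  rotation                   last
    0  $cehcgabgdgdhgdddbafgbfaf  f
    1  abgdgdhgdddbafgbfaf$cehcg  g
    2  af$cehcgabgdgdhgdddbafgbf  f
    3  afgbfaf$cehcgabgdgdhgdddb  b
    4  bafgbfaf$cehcgabgdgdhgddd  d
    5  bfaf$cehcgabgdgdhgdddbafg  g
    6  bgdgdhgdddbafgbfaf$cehcga  a
    7  cehcgabgdgdhgdddbafgbfaf$  $
    8  cgabgdgdhgdddbafgbfaf$ceh  h
    9  dbafgbfaf$cehcgabgdgdhgdd  d
   10  ddbafgbfaf$cehcgabgdgdhgd  d
   11  dddbafgbfaf$cehcgabgdgdhg  g
   12  dgdhgdddbafgbfaf$cehcgabg  g
   13  dhgdddbafgbfaf$cehcgabgdg  g
   14  ehcgabgdgdhgdddbafgbfaf$c  c
   15  f$cehcgabgdgdhgdddbafgbfa  a
   16  faf$cehcgabgdgdhgdddbafgb  b
   17  fgbfaf$cehcgabgdgdhgdddba  a
   18  gabgdgdhgdddbafgbfaf$cehc  c
   19  gbfaf$cehcgabgdgdhgdddbaf  f
   20  gdddbafgbfaf$cehcgabgdgdh  h
   21  gdgdhgdddbafgbfaf$cehcgab  b
   22  gdhgdddbafgbfaf$cehcgabgd  d
   23  hcgabgdgdhgdddbafgbfaf$ce  e
   24  hgdddbafgbfaf$cehcgabgdgd  d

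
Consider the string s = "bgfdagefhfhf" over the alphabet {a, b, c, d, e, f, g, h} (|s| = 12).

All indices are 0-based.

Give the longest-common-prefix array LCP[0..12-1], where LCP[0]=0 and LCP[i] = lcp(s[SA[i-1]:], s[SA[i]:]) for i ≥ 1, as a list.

[0, 0, 0, 0, 0, 1, 1, 3, 0, 1, 0, 2]

sorted suffixes:
  #0 SA[0]=4  'agefhfhf'
  #1 SA[1]=0  'bgfdagefhfhf'
  #2 SA[2]=3  'dagefhfhf'
  #3 SA[3]=6  'efhfhf'
  #4 SA[4]=11  'f'
  #5 SA[5]=2  'fdagefhfhf'
  #6 SA[6]=9  'fhf'
  #7 SA[7]=7  'fhfhf'
  #8 SA[8]=5  'gefhfhf'
  #9 SA[9]=1  'gfdagefhfhf'
  #10 SA[10]=10  'hf'
  #11 SA[11]=8  'hfhf'

SA = [4, 0, 3, 6, 11, 2, 9, 7, 5, 1, 10, 8]
rank  pair      lcp
   1  s[4:],s[0:]  0  ''
   2  s[0:],s[3:]  0  ''
   3  s[3:],s[6:]  0  ''
   4  s[6:],s[11:]  0  ''
   5  s[11:],s[2:]  1  'f'
   6  s[2:],s[9:]  1  'f'
   7  s[9:],s[7:]  3  'fhf'
   8  s[7:],s[5:]  0  ''
   9  s[5:],s[1:]  1  'g'
  10  s[1:],s[10:]  0  ''
  11  s[10:],s[8:]  2  'hf'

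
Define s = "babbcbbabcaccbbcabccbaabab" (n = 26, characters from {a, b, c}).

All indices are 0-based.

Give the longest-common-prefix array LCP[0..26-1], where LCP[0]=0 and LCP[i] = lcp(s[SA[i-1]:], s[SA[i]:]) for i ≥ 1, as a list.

rank→(start, suffix):
  0 → (21, 'aabab')
  1 → (24, 'ab')
  2 → (22, 'abab')
  3 → (1, 'abbcbbabcaccbbcabccbaabab')
  4 → (7, 'abcaccbbcabccbaabab')
  5 → (16, 'abccbaabab')
  6 → (10, 'accbbcabccbaabab')
  7 → (25, 'b')
  8 → (20, 'baabab')
  9 → (23, 'bab')
  10 → (0, 'babbcbbabcaccbbcabccbaabab')
  11 → (6, 'babcaccbbcabccbaabab')
  12 → (5, 'bbabcaccbbcabccbaabab')
  13 → (13, 'bbcabccbaabab')
  14 → (2, 'bbcbbabcaccbbcabccbaabab')
  15 → (14, 'bcabccbaabab')
  16 → (8, 'bcaccbbcabccbaabab')
  17 → (3, 'bcbbabcaccbbcabccbaabab')
  18 → (17, 'bccbaabab')
  19 → (15, 'cabccbaabab')
  20 → (9, 'caccbbcabccbaabab')
  21 → (19, 'cbaabab')
  22 → (4, 'cbbabcaccbbcabccbaabab')
  23 → (12, 'cbbcabccbaabab')
  24 → (18, 'ccbaabab')
  25 → (11, 'ccbbcabccbaabab')

SA = [21, 24, 22, 1, 7, 16, 10, 25, 20, 23, 0, 6, 5, 13, 2, 14, 8, 3, 17, 15, 9, 19, 4, 12, 18, 11]
rank  pair      lcp
   1  s[21:],s[24:]  1  'a'
   2  s[24:],s[22:]  2  'ab'
   3  s[22:],s[1:]  2  'ab'
   4  s[1:],s[7:]  2  'ab'
   5  s[7:],s[16:]  3  'abc'
   6  s[16:],s[10:]  1  'a'
   7  s[10:],s[25:]  0  ''
   8  s[25:],s[20:]  1  'b'
   9  s[20:],s[23:]  2  'ba'
  10  s[23:],s[0:]  3  'bab'
  11  s[0:],s[6:]  3  'bab'
  12  s[6:],s[5:]  1  'b'
  13  s[5:],s[13:]  2  'bb'
  14  s[13:],s[2:]  3  'bbc'
  15  s[2:],s[14:]  1  'b'
  16  s[14:],s[8:]  3  'bca'
  17  s[8:],s[3:]  2  'bc'
  18  s[3:],s[17:]  2  'bc'
  19  s[17:],s[15:]  0  ''
  20  s[15:],s[9:]  2  'ca'
  21  s[9:],s[19:]  1  'c'
  22  s[19:],s[4:]  2  'cb'
  23  s[4:],s[12:]  3  'cbb'
  24  s[12:],s[18:]  1  'c'
  25  s[18:],s[11:]  3  'ccb'

[0, 1, 2, 2, 2, 3, 1, 0, 1, 2, 3, 3, 1, 2, 3, 1, 3, 2, 2, 0, 2, 1, 2, 3, 1, 3]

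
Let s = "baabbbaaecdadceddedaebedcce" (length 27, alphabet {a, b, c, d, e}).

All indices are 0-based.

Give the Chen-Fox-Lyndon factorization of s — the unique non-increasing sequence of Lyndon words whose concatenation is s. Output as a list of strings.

["b", "aabbbaaecdadceddedaebedcce"]

emit factor 1: 'b' (i=0, period=1)
emit factor 2: 'aabbbaaecdadceddedaebedcce' (i=1, period=26)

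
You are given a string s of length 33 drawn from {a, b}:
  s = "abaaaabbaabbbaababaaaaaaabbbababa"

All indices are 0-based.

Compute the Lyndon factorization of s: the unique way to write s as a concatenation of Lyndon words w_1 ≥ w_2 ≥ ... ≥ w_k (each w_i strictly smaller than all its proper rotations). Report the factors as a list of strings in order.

emit factor 1: 'ab' (i=0, period=2)
emit factor 2: 'aaaabbaabbbaabab' (i=2, period=16)
emit factor 3: 'aaaaaaabbbabab' (i=18, period=14)
emit factor 4: 'a' (i=32, period=1)

["ab", "aaaabbaabbbaabab", "aaaaaaabbbabab", "a"]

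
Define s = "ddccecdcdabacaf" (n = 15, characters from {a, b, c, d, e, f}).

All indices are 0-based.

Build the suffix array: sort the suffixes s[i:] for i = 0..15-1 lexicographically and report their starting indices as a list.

[9, 11, 13, 10, 12, 2, 7, 5, 3, 8, 1, 6, 0, 4, 14]

rank | idx | suffix
   0 |   9 | abacaf
   1 |  11 | acaf
   2 |  13 | af
   3 |  10 | bacaf
   4 |  12 | caf
   5 |   2 | ccecdcdabacaf
   6 |   7 | cdabacaf
   7 |   5 | cdcdabacaf
   8 |   3 | cecdcdabacaf
   9 |   8 | dabacaf
  10 |   1 | dccecdcdabacaf
  11 |   6 | dcdabacaf
  12 |   0 | ddccecdcdabacaf
  13 |   4 | ecdcdabacaf
  14 |  14 | f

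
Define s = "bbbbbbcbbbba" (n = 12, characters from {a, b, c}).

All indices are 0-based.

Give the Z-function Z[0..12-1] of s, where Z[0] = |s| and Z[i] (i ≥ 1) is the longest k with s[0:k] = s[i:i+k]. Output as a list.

[12, 5, 4, 3, 2, 1, 0, 4, 3, 2, 1, 0]

Z[0]=12
i=1: fresh scan; Z[1]=5 scan→box=[1,6)
i=2: min(r-i=4, Z[1]=5)=4; Z[2]=4
i=3: min(r-i=3, Z[2]=4)=3; Z[3]=3
i=4: min(r-i=2, Z[3]=3)=2; Z[4]=2
i=5: min(r-i=1, Z[4]=2)=1; Z[5]=1
i=6: fresh scan; Z[6]=0
i=7: fresh scan; Z[7]=4 scan→box=[7,11)
i=8: min(r-i=3, Z[1]=5)=3; Z[8]=3
i=9: min(r-i=2, Z[2]=4)=2; Z[9]=2
i=10: min(r-i=1, Z[3]=3)=1; Z[10]=1
i=11: fresh scan; Z[11]=0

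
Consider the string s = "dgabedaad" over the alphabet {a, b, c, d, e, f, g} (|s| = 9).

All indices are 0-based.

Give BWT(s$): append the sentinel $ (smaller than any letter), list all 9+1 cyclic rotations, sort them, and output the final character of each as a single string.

rank  rotation    last
    0  $dgabedaad  d
    1  aad$dgabed  d
    2  abedaad$dg  g
    3  ad$dgabeda  a
    4  bedaad$dga  a
    5  d$dgabedaa  a
    6  daad$dgabe  e
    7  dgabedaad$  $
    8  edaad$dgab  b
    9  gabedaad$d  d

ddgaaae$bd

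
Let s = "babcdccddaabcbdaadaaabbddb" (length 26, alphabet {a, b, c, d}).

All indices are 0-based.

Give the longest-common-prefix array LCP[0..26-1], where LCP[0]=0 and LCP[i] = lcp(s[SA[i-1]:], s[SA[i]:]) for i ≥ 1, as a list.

[0, 2, 3, 2, 1, 2, 3, 1, 0, 1, 1, 1, 2, 1, 2, 0, 1, 1, 2, 0, 3, 3, 1, 1, 1, 2]

sorted suffixes:
  #0 SA[0]=18  'aaabbddb'
  #1 SA[1]=19  'aabbddb'
  #2 SA[2]=9  'aabcbdaadaaabbddb'
  #3 SA[3]=15  'aadaaabbddb'
  #4 SA[4]=20  'abbddb'
  #5 SA[5]=10  'abcbdaadaaabbddb'
  #6 SA[6]=1  'abcdccddaabcbdaadaaabbddb'
  #7 SA[7]=16  'adaaabbddb'
  #8 SA[8]=25  'b'
  #9 SA[9]=0  'babcdccddaabcbdaadaaabbddb'
  #10 SA[10]=21  'bbddb'
  #11 SA[11]=11  'bcbdaadaaabbddb'
  #12 SA[12]=2  'bcdccddaabcbdaadaaabbddb'
  #13 SA[13]=13  'bdaadaaabbddb'
  #14 SA[14]=22  'bddb'
  #15 SA[15]=12  'cbdaadaaabbddb'
  #16 SA[16]=5  'ccddaabcbdaadaaabbddb'
  #17 SA[17]=3  'cdccddaabcbdaadaaabbddb'
  #18 SA[18]=6  'cddaabcbdaadaaabbddb'
  #19 SA[19]=17  'daaabbddb'
  #20 SA[20]=8  'daabcbdaadaaabbddb'
  #21 SA[21]=14  'daadaaabbddb'
  #22 SA[22]=24  'db'
  #23 SA[23]=4  'dccddaabcbdaadaaabbddb'
  #24 SA[24]=7  'ddaabcbdaadaaabbddb'
  #25 SA[25]=23  'ddb'

SA = [18, 19, 9, 15, 20, 10, 1, 16, 25, 0, 21, 11, 2, 13, 22, 12, 5, 3, 6, 17, 8, 14, 24, 4, 7, 23]
rank  pair      lcp
   1  s[18:],s[19:]  2  'aa'
   2  s[19:],s[9:]  3  'aab'
   3  s[9:],s[15:]  2  'aa'
   4  s[15:],s[20:]  1  'a'
   5  s[20:],s[10:]  2  'ab'
   6  s[10:],s[1:]  3  'abc'
   7  s[1:],s[16:]  1  'a'
   8  s[16:],s[25:]  0  ''
   9  s[25:],s[0:]  1  'b'
  10  s[0:],s[21:]  1  'b'
  11  s[21:],s[11:]  1  'b'
  12  s[11:],s[2:]  2  'bc'
  13  s[2:],s[13:]  1  'b'
  14  s[13:],s[22:]  2  'bd'
  15  s[22:],s[12:]  0  ''
  16  s[12:],s[5:]  1  'c'
  17  s[5:],s[3:]  1  'c'
  18  s[3:],s[6:]  2  'cd'
  19  s[6:],s[17:]  0  ''
  20  s[17:],s[8:]  3  'daa'
  21  s[8:],s[14:]  3  'daa'
  22  s[14:],s[24:]  1  'd'
  23  s[24:],s[4:]  1  'd'
  24  s[4:],s[7:]  1  'd'
  25  s[7:],s[23:]  2  'dd'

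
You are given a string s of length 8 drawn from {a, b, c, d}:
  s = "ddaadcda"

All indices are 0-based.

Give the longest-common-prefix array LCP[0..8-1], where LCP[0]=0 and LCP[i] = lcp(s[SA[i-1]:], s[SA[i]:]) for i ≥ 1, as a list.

rank | idx | suffix
   0 |   7 | a
   1 |   2 | aadcda
   2 |   3 | adcda
   3 |   5 | cda
   4 |   6 | da
   5 |   1 | daadcda
   6 |   4 | dcda
   7 |   0 | ddaadcda

SA = [7, 2, 3, 5, 6, 1, 4, 0]
rank  pair      lcp
   1  s[7:],s[2:]  1  'a'
   2  s[2:],s[3:]  1  'a'
   3  s[3:],s[5:]  0  ''
   4  s[5:],s[6:]  0  ''
   5  s[6:],s[1:]  2  'da'
   6  s[1:],s[4:]  1  'd'
   7  s[4:],s[0:]  1  'd'

[0, 1, 1, 0, 0, 2, 1, 1]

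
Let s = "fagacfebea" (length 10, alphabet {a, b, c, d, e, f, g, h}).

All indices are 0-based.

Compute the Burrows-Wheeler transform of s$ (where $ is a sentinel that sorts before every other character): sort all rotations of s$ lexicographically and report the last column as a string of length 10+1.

aegfeabf$ca

rank  rotation     last
    0  $fagacfebea  a
    1  a$fagacfebe  e
    2  acfebea$fag  g
    3  agacfebea$f  f
    4  bea$fagacfe  e
    5  cfebea$faga  a
    6  ea$fagacfeb  b
    7  ebea$fagacf  f
    8  fagacfebea$  $
    9  febea$fagac  c
   10  gacfebea$fa  a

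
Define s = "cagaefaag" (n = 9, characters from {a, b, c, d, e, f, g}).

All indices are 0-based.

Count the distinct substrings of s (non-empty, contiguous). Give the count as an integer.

40

rank | idx | suffix
   0 |   6 | aag
   1 |   3 | aefaag
   2 |   7 | ag
   3 |   1 | agaefaag
   4 |   0 | cagaefaag
   5 |   4 | efaag
   6 |   5 | faag
   7 |   8 | g
   8 |   2 | gaefaag

SA = [6, 3, 7, 1, 0, 4, 5, 8, 2]
[i] adj suffixes → lcp
  [1] 6/3 → 1 ('a')
  [2] 3/7 → 1 ('a')
  [3] 7/1 → 2 ('ag')
  [4] 1/0 → 0 ('')
  [5] 0/4 → 0 ('')
  [6] 4/5 → 0 ('')
  [7] 5/8 → 0 ('')
  [8] 8/2 → 1 ('g')

n(n+1)/2 = 9·10/2 = 45
Σ LCP = 0 + 1 + 1 + 2 + 0 + 0 + 0 + 0 + 1 = 5
distinct = 45 − 5 = 40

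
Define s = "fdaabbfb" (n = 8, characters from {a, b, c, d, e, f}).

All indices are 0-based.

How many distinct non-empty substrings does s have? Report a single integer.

32

rank→(start, suffix):
  0 → (2, 'aabbfb')
  1 → (3, 'abbfb')
  2 → (7, 'b')
  3 → (4, 'bbfb')
  4 → (5, 'bfb')
  5 → (1, 'daabbfb')
  6 → (6, 'fb')
  7 → (0, 'fdaabbfb')

SA = [2, 3, 7, 4, 5, 1, 6, 0]
rank  pair      lcp
   1  s[2:],s[3:]  1  'a'
   2  s[3:],s[7:]  0  ''
   3  s[7:],s[4:]  1  'b'
   4  s[4:],s[5:]  1  'b'
   5  s[5:],s[1:]  0  ''
   6  s[1:],s[6:]  0  ''
   7  s[6:],s[0:]  1  'f'

n(n+1)/2 = 8·9/2 = 36
Σ LCP = 0 + 1 + 0 + 1 + 1 + 0 + 0 + 1 = 4
distinct = 36 − 4 = 32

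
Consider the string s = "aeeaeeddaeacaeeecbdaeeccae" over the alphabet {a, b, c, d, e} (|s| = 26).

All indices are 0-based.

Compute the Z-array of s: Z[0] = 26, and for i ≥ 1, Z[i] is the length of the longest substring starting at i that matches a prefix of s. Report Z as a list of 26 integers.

[26, 0, 0, 3, 0, 0, 0, 0, 2, 0, 1, 0, 3, 0, 0, 0, 0, 0, 0, 3, 0, 0, 0, 0, 2, 0]

Z[0]=26
i=1: i≥r, start 0; Z[1]=0
i=2: i≥r, start 0; Z[2]=0
i=3: i≥r, start 0; Z[3]=3 scan→box=[3,6)
i=4: min(r-i=2, Z[1]=0)=0; Z[4]=0
i=5: min(r-i=1, Z[2]=0)=0; Z[5]=0
i=6: i≥r, start 0; Z[6]=0
i=7: i≥r, start 0; Z[7]=0
i=8: i≥r, start 0; Z[8]=2 scan→box=[8,10)
i=9: min(r-i=1, Z[1]=0)=0; Z[9]=0
i=10: i≥r, start 0; Z[10]=1 scan→box=[10,11)
i=11: i≥r, start 0; Z[11]=0
i=12: i≥r, start 0; Z[12]=3 scan→box=[12,15)
i=13: min(r-i=2, Z[1]=0)=0; Z[13]=0
i=14: min(r-i=1, Z[2]=0)=0; Z[14]=0
i=15: i≥r, start 0; Z[15]=0
i=16: i≥r, start 0; Z[16]=0
i=17: i≥r, start 0; Z[17]=0
i=18: i≥r, start 0; Z[18]=0
i=19: i≥r, start 0; Z[19]=3 scan→box=[19,22)
i=20: min(r-i=2, Z[1]=0)=0; Z[20]=0
i=21: min(r-i=1, Z[2]=0)=0; Z[21]=0
i=22: i≥r, start 0; Z[22]=0
i=23: i≥r, start 0; Z[23]=0
i=24: i≥r, start 0; Z[24]=2 scan→box=[24,26)
i=25: min(r-i=1, Z[1]=0)=0; Z[25]=0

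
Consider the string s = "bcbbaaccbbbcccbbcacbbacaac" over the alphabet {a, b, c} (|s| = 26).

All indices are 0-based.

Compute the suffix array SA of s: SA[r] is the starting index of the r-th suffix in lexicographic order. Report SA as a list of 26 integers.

rank→(start, suffix):
  0 → (23, 'aac')
  1 → (4, 'aaccbbbcccbbcacbbacaac')
  2 → (24, 'ac')
  3 → (21, 'acaac')
  4 → (17, 'acbbacaac')
  5 → (5, 'accbbbcccbbcacbbacaac')
  6 → (3, 'baaccbbbcccbbcacbbacaac')
  7 → (20, 'bacaac')
  8 → (2, 'bbaaccbbbcccbbcacbbacaac')
  9 → (19, 'bbacaac')
  10 → (8, 'bbbcccbbcacbbacaac')
  11 → (14, 'bbcacbbacaac')
  12 → (9, 'bbcccbbcacbbacaac')
  13 → (15, 'bcacbbacaac')
  14 → (0, 'bcbbaaccbbbcccbbcacbbacaac')
  15 → (10, 'bcccbbcacbbacaac')
  16 → (25, 'c')
  17 → (22, 'caac')
  18 → (16, 'cacbbacaac')
  19 → (1, 'cbbaaccbbbcccbbcacbbacaac')
  20 → (18, 'cbbacaac')
  21 → (7, 'cbbbcccbbcacbbacaac')
  22 → (13, 'cbbcacbbacaac')
  23 → (6, 'ccbbbcccbbcacbbacaac')
  24 → (12, 'ccbbcacbbacaac')
  25 → (11, 'cccbbcacbbacaac')

[23, 4, 24, 21, 17, 5, 3, 20, 2, 19, 8, 14, 9, 15, 0, 10, 25, 22, 16, 1, 18, 7, 13, 6, 12, 11]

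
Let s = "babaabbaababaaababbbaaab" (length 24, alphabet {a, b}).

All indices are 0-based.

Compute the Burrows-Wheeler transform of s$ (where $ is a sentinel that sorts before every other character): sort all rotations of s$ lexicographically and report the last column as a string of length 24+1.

rank  rotation                   last
    0  $babaabbaababaaababbbaaab  b
    1  aaab$babaabbaababaaababbb  b
    2  aaababbbaaab$babaabbaabab  b
    3  aab$babaabbaababaaababbba  a
    4  aababaaababbbaaab$babaabb  b
    5  aababbbaaab$babaabbaababa  a
    6  aabbaababaaababbbaaab$bab  b
    7  ab$babaabbaababaaababbbaa  a
    8  abaaababbbaaab$babaabbaab  b
    9  abaabbaababaaababbbaaab$b  b
   10  ababaaababbbaaab$babaabba  a
   11  ababbbaaab$babaabbaababaa  a
   12  abbaababaaababbbaaab$baba  a
   13  abbbaaab$babaabbaababaaab  b
   14  b$babaabbaababaaababbbaaa  a
   15  baaab$babaabbaababaaababb  b
   16  baaababbbaaab$babaabbaaba  a
   17  baababaaababbbaaab$babaab  b
   18  baabbaababaaababbbaaab$ba  a
   19  babaaababbbaaab$babaabbaa  a
   20  babaabbaababaaababbbaaab$  $
   21  babbbaaab$babaabbaababaaa  a
   22  bbaaab$babaabbaababaaabab  b
   23  bbaababaaababbbaaab$babaa  a
   24  bbbaaab$babaabbaababaaaba  a

bbbabababbaaabababaa$abaa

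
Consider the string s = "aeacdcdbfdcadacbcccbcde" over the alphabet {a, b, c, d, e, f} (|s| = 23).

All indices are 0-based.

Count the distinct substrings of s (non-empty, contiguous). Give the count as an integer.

rank | idx | suffix
   0 |  13 | acbcccbcde
   1 |   2 | acdcdbfdcadacbcccbcde
   2 |  11 | adacbcccbcde
   3 |   0 | aeacdcdbfdcadacbcccbcde
   4 |  15 | bcccbcde
   5 |  19 | bcde
   6 |   7 | bfdcadacbcccbcde
   7 |  10 | cadacbcccbcde
   8 |  14 | cbcccbcde
   9 |  18 | cbcde
  10 |  17 | ccbcde
  11 |  16 | cccbcde
  12 |   5 | cdbfdcadacbcccbcde
  13 |   3 | cdcdbfdcadacbcccbcde
  14 |  20 | cde
  15 |  12 | dacbcccbcde
  16 |   6 | dbfdcadacbcccbcde
  17 |   9 | dcadacbcccbcde
  18 |   4 | dcdbfdcadacbcccbcde
  19 |  21 | de
  20 |  22 | e
  21 |   1 | eacdcdbfdcadacbcccbcde
  22 |   8 | fdcadacbcccbcde

SA = [13, 2, 11, 0, 15, 19, 7, 10, 14, 18, 17, 16, 5, 3, 20, 12, 6, 9, 4, 21, 22, 1, 8]
i: (SA[i-1],SA[i]) lcp shared
  1: (13,2) 2 'ac'
  2: (2,11) 1 'a'
  3: (11,0) 1 'a'
  4: (0,15) 0 ''
  5: (15,19) 2 'bc'
  6: (19,7) 1 'b'
  7: (7,10) 0 ''
  8: (10,14) 1 'c'
  9: (14,18) 3 'cbc'
  10: (18,17) 1 'c'
  11: (17,16) 2 'cc'
  12: (16,5) 1 'c'
  13: (5,3) 2 'cd'
  14: (3,20) 2 'cd'
  15: (20,12) 0 ''
  16: (12,6) 1 'd'
  17: (6,9) 1 'd'
  18: (9,4) 2 'dc'
  19: (4,21) 1 'd'
  20: (21,22) 0 ''
  21: (22,1) 1 'e'
  22: (1,8) 0 ''

n(n+1)/2 = 23·24/2 = 276
Σ LCP = 0 + 2 + 1 + 1 + 0 + 2 + 1 + 0 + 1 + 3 + 1 + 2 + 1 + 2 + 2 + 0 + 1 + 1 + 2 + 1 + 0 + 1 + 0 = 25
distinct = 276 − 25 = 251

251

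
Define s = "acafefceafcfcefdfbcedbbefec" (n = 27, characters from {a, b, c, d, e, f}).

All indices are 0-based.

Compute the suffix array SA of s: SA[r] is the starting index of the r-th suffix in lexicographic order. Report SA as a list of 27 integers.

[0, 8, 2, 21, 17, 22, 26, 1, 6, 18, 12, 10, 20, 15, 7, 25, 19, 4, 13, 23, 16, 5, 11, 9, 14, 24, 3]

rank | idx | suffix
   0 |   0 | acafefceafcfcefdfbcedbbefec
   1 |   8 | afcfcefdfbcedbbefec
   2 |   2 | afefceafcfcefdfbcedbbefec
   3 |  21 | bbefec
   4 |  17 | bcedbbefec
   5 |  22 | befec
   6 |  26 | c
   7 |   1 | cafefceafcfcefdfbcedbbefec
   8 |   6 | ceafcfcefdfbcedbbefec
   9 |  18 | cedbbefec
  10 |  12 | cefdfbcedbbefec
  11 |  10 | cfcefdfbcedbbefec
  12 |  20 | dbbefec
  13 |  15 | dfbcedbbefec
  14 |   7 | eafcfcefdfbcedbbefec
  15 |  25 | ec
  16 |  19 | edbbefec
  17 |   4 | efceafcfcefdfbcedbbefec
  18 |  13 | efdfbcedbbefec
  19 |  23 | efec
  20 |  16 | fbcedbbefec
  21 |   5 | fceafcfcefdfbcedbbefec
  22 |  11 | fcefdfbcedbbefec
  23 |   9 | fcfcefdfbcedbbefec
  24 |  14 | fdfbcedbbefec
  25 |  24 | fec
  26 |   3 | fefceafcfcefdfbcedbbefec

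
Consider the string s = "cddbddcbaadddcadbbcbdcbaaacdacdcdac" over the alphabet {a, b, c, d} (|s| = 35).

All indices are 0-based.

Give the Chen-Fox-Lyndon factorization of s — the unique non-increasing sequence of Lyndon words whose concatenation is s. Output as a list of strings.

["cdd", "bddc", "b", "aadddcadbbcbdcb", "aaacdacdcdac"]

emit factor 1: 'cdd' (i=0, period=3)
emit factor 2: 'bddc' (i=3, period=4)
emit factor 3: 'b' (i=7, period=1)
emit factor 4: 'aadddcadbbcbdcb' (i=8, period=15)
emit factor 5: 'aaacdacdcdac' (i=23, period=12)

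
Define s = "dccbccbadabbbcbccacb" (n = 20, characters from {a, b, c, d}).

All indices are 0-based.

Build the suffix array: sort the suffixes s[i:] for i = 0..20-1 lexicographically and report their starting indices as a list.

[9, 17, 7, 19, 6, 10, 11, 12, 14, 3, 16, 18, 5, 13, 2, 15, 4, 1, 8, 0]

sorted suffixes:
  #0 SA[0]=9  'abbbcbccacb'
  #1 SA[1]=17  'acb'
  #2 SA[2]=7  'adabbbcbccacb'
  #3 SA[3]=19  'b'
  #4 SA[4]=6  'badabbbcbccacb'
  #5 SA[5]=10  'bbbcbccacb'
  #6 SA[6]=11  'bbcbccacb'
  #7 SA[7]=12  'bcbccacb'
  #8 SA[8]=14  'bccacb'
  #9 SA[9]=3  'bccbadabbbcbccacb'
  #10 SA[10]=16  'cacb'
  #11 SA[11]=18  'cb'
  #12 SA[12]=5  'cbadabbbcbccacb'
  #13 SA[13]=13  'cbccacb'
  #14 SA[14]=2  'cbccbadabbbcbccacb'
  #15 SA[15]=15  'ccacb'
  #16 SA[16]=4  'ccbadabbbcbccacb'
  #17 SA[17]=1  'ccbccbadabbbcbccacb'
  #18 SA[18]=8  'dabbbcbccacb'
  #19 SA[19]=0  'dccbccbadabbbcbccacb'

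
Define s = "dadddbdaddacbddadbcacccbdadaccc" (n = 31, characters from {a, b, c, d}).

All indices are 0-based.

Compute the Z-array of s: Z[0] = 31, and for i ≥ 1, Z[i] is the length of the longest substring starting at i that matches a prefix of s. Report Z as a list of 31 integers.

Z[0]=31
i=1: fresh scan; Z[1]=0
i=2: fresh scan; Z[2]=1 grow→box=[2,3)
i=3: fresh scan; Z[3]=1 grow→box=[3,4)
i=4: fresh scan; Z[4]=1 grow→box=[4,5)
i=5: fresh scan; Z[5]=0
i=6: fresh scan; Z[6]=4 grow→box=[6,10)
i=7: min(r-i=3, Z[1]=0)=0; Z[7]=0
i=8: min(r-i=2, Z[2]=1)=1; Z[8]=1
i=9: min(r-i=1, Z[3]=1)=1; Z[9]=2 grow→box=[9,11)
i=10: min(r-i=1, Z[1]=0)=0; Z[10]=0
i=11: fresh scan; Z[11]=0
i=12: fresh scan; Z[12]=0
i=13: fresh scan; Z[13]=1 grow→box=[13,14)
i=14: fresh scan; Z[14]=3 grow→box=[14,17)
i=15: min(r-i=2, Z[1]=0)=0; Z[15]=0
i=16: min(r-i=1, Z[2]=1)=1; Z[16]=1
i=17: fresh scan; Z[17]=0
i=18: fresh scan; Z[18]=0
i=19: fresh scan; Z[19]=0
i=20: fresh scan; Z[20]=0
i=21: fresh scan; Z[21]=0
i=22: fresh scan; Z[22]=0
i=23: fresh scan; Z[23]=0
i=24: fresh scan; Z[24]=3 grow→box=[24,27)
i=25: min(r-i=2, Z[1]=0)=0; Z[25]=0
i=26: min(r-i=1, Z[2]=1)=1; Z[26]=2 grow→box=[26,28)
i=27: min(r-i=1, Z[1]=0)=0; Z[27]=0
i=28: fresh scan; Z[28]=0
i=29: fresh scan; Z[29]=0
i=30: fresh scan; Z[30]=0

[31, 0, 1, 1, 1, 0, 4, 0, 1, 2, 0, 0, 0, 1, 3, 0, 1, 0, 0, 0, 0, 0, 0, 0, 3, 0, 2, 0, 0, 0, 0]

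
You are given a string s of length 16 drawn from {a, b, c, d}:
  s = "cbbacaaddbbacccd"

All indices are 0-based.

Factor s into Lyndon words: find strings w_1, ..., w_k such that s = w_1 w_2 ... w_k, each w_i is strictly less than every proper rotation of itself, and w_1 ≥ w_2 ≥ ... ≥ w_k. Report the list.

emit factor 1: 'c' (i=0, period=1)
emit factor 2: 'b' (i=1, period=1)
emit factor 3: 'b' (i=2, period=1)
emit factor 4: 'ac' (i=3, period=2)
emit factor 5: 'aaddbbacccd' (i=5, period=11)

["c", "b", "b", "ac", "aaddbbacccd"]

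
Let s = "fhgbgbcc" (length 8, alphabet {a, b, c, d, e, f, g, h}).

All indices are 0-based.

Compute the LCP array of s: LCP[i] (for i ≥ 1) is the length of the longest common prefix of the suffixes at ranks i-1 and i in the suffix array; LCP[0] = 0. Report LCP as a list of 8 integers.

[0, 1, 0, 1, 0, 0, 2, 0]

rank→(start, suffix):
  0 → (5, 'bcc')
  1 → (3, 'bgbcc')
  2 → (7, 'c')
  3 → (6, 'cc')
  4 → (0, 'fhgbgbcc')
  5 → (4, 'gbcc')
  6 → (2, 'gbgbcc')
  7 → (1, 'hgbgbcc')

SA = [5, 3, 7, 6, 0, 4, 2, 1]
rank  pair      lcp
   1  s[5:],s[3:]  1  'b'
   2  s[3:],s[7:]  0  ''
   3  s[7:],s[6:]  1  'c'
   4  s[6:],s[0:]  0  ''
   5  s[0:],s[4:]  0  ''
   6  s[4:],s[2:]  2  'gb'
   7  s[2:],s[1:]  0  ''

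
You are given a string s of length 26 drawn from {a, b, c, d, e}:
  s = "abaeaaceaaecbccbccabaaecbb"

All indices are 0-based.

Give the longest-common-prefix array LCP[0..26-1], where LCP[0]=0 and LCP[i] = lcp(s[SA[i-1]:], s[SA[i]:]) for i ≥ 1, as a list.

rank | idx | suffix
   0 |   4 | aaceaaecbccbccabaaecbb
   1 |  20 | aaecbb
   2 |   8 | aaecbccbccabaaecbb
   3 |  18 | abaaecbb
   4 |   0 | abaeaaceaaecbccbccabaaecbb
   5 |   5 | aceaaecbccbccabaaecbb
   6 |   2 | aeaaceaaecbccbccabaaecbb
   7 |  21 | aecbb
   8 |   9 | aecbccbccabaaecbb
   9 |  25 | b
  10 |  19 | baaecbb
  11 |   1 | baeaaceaaecbccbccabaaecbb
  12 |  24 | bb
  13 |  15 | bccabaaecbb
  14 |  12 | bccbccabaaecbb
  15 |  17 | cabaaecbb
  16 |  23 | cbb
  17 |  14 | cbccabaaecbb
  18 |  11 | cbccbccabaaecbb
  19 |  16 | ccabaaecbb
  20 |  13 | ccbccabaaecbb
  21 |   6 | ceaaecbccbccabaaecbb
  22 |   3 | eaaceaaecbccbccabaaecbb
  23 |   7 | eaaecbccbccabaaecbb
  24 |  22 | ecbb
  25 |  10 | ecbccbccabaaecbb

SA = [4, 20, 8, 18, 0, 5, 2, 21, 9, 25, 19, 1, 24, 15, 12, 17, 23, 14, 11, 16, 13, 6, 3, 7, 22, 10]
i: (SA[i-1],SA[i]) lcp shared
  1: (4,20) 2 'aa'
  2: (20,8) 5 'aaecb'
  3: (8,18) 1 'a'
  4: (18,0) 3 'aba'
  5: (0,5) 1 'a'
  6: (5,2) 1 'a'
  7: (2,21) 2 'ae'
  8: (21,9) 4 'aecb'
  9: (9,25) 0 ''
  10: (25,19) 1 'b'
  11: (19,1) 2 'ba'
  12: (1,24) 1 'b'
  13: (24,15) 1 'b'
  14: (15,12) 3 'bcc'
  15: (12,17) 0 ''
  16: (17,23) 1 'c'
  17: (23,14) 2 'cb'
  18: (14,11) 4 'cbcc'
  19: (11,16) 1 'c'
  20: (16,13) 2 'cc'
  21: (13,6) 1 'c'
  22: (6,3) 0 ''
  23: (3,7) 3 'eaa'
  24: (7,22) 1 'e'
  25: (22,10) 3 'ecb'

[0, 2, 5, 1, 3, 1, 1, 2, 4, 0, 1, 2, 1, 1, 3, 0, 1, 2, 4, 1, 2, 1, 0, 3, 1, 3]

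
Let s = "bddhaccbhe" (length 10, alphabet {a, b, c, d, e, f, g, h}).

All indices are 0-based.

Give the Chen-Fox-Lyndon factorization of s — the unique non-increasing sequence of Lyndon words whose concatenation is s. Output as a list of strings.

["bddh", "accbhe"]

emit factor 1: 'bddh' (i=0, period=4)
emit factor 2: 'accbhe' (i=4, period=6)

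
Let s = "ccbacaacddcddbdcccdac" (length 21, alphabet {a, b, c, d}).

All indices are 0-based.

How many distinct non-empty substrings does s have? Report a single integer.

205

rank→(start, suffix):
  0 → (5, 'aacddcddbdcccdac')
  1 → (19, 'ac')
  2 → (3, 'acaacddcddbdcccdac')
  3 → (6, 'acddcddbdcccdac')
  4 → (2, 'bacaacddcddbdcccdac')
  5 → (13, 'bdcccdac')
  6 → (20, 'c')
  7 → (4, 'caacddcddbdcccdac')
  8 → (1, 'cbacaacddcddbdcccdac')
  9 → (0, 'ccbacaacddcddbdcccdac')
  10 → (15, 'cccdac')
  11 → (16, 'ccdac')
  12 → (17, 'cdac')
  13 → (10, 'cddbdcccdac')
  14 → (7, 'cddcddbdcccdac')
  15 → (18, 'dac')
  16 → (12, 'dbdcccdac')
  17 → (14, 'dcccdac')
  18 → (9, 'dcddbdcccdac')
  19 → (11, 'ddbdcccdac')
  20 → (8, 'ddcddbdcccdac')

SA = [5, 19, 3, 6, 2, 13, 20, 4, 1, 0, 15, 16, 17, 10, 7, 18, 12, 14, 9, 11, 8]
rank  pair      lcp
   1  s[5:],s[19:]  1  'a'
   2  s[19:],s[3:]  2  'ac'
   3  s[3:],s[6:]  2  'ac'
   4  s[6:],s[2:]  0  ''
   5  s[2:],s[13:]  1  'b'
   6  s[13:],s[20:]  0  ''
   7  s[20:],s[4:]  1  'c'
   8  s[4:],s[1:]  1  'c'
   9  s[1:],s[0:]  1  'c'
  10  s[0:],s[15:]  2  'cc'
  11  s[15:],s[16:]  2  'cc'
  12  s[16:],s[17:]  1  'c'
  13  s[17:],s[10:]  2  'cd'
  14  s[10:],s[7:]  3  'cdd'
  15  s[7:],s[18:]  0  ''
  16  s[18:],s[12:]  1  'd'
  17  s[12:],s[14:]  1  'd'
  18  s[14:],s[9:]  2  'dc'
  19  s[9:],s[11:]  1  'd'
  20  s[11:],s[8:]  2  'dd'

n(n+1)/2 = 21·22/2 = 231
Σ LCP = 0 + 1 + 2 + 2 + 0 + 1 + 0 + 1 + 1 + 1 + 2 + 2 + 1 + 2 + 3 + 0 + 1 + 1 + 2 + 1 + 2 = 26
distinct = 231 − 26 = 205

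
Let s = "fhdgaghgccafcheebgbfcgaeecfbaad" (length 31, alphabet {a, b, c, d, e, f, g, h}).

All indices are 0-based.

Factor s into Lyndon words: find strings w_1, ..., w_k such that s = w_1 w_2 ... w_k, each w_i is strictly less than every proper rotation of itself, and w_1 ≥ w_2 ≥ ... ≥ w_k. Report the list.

emit factor 1: 'fh' (i=0, period=2)
emit factor 2: 'dg' (i=2, period=2)
emit factor 3: 'aghgcc' (i=4, period=6)
emit factor 4: 'afcheebgbfcg' (i=10, period=12)
emit factor 5: 'aeecfb' (i=22, period=6)
emit factor 6: 'aad' (i=28, period=3)

["fh", "dg", "aghgcc", "afcheebgbfcg", "aeecfb", "aad"]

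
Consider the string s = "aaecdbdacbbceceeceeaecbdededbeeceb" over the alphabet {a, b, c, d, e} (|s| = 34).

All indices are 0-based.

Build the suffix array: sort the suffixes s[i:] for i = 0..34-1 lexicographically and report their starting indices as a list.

[0, 7, 19, 1, 33, 9, 10, 5, 22, 28, 8, 21, 3, 31, 11, 16, 13, 6, 4, 27, 25, 23, 18, 32, 20, 2, 30, 15, 12, 26, 24, 17, 29, 14]

rank | idx | suffix
   0 |   0 | aaecdbdacbbceceeceeaecbdededbeeceb
   1 |   7 | acbbceceeceeaecbdededbeeceb
   2 |  19 | aecbdededbeeceb
   3 |   1 | aecdbdacbbceceeceeaecbdededbeeceb
   4 |  33 | b
   5 |   9 | bbceceeceeaecbdededbeeceb
   6 |  10 | bceceeceeaecbdededbeeceb
   7 |   5 | bdacbbceceeceeaecbdededbeeceb
   8 |  22 | bdededbeeceb
   9 |  28 | beeceb
  10 |   8 | cbbceceeceeaecbdededbeeceb
  11 |  21 | cbdededbeeceb
  12 |   3 | cdbdacbbceceeceeaecbdededbeeceb
  13 |  31 | ceb
  14 |  11 | ceceeceeaecbdededbeeceb
  15 |  16 | ceeaecbdededbeeceb
  16 |  13 | ceeceeaecbdededbeeceb
  17 |   6 | dacbbceceeceeaecbdededbeeceb
  18 |   4 | dbdacbbceceeceeaecbdededbeeceb
  19 |  27 | dbeeceb
  20 |  25 | dedbeeceb
  21 |  23 | dededbeeceb
  22 |  18 | eaecbdededbeeceb
  23 |  32 | eb
  24 |  20 | ecbdededbeeceb
  25 |   2 | ecdbdacbbceceeceeaecbdededbeeceb
  26 |  30 | eceb
  27 |  15 | eceeaecbdededbeeceb
  28 |  12 | eceeceeaecbdededbeeceb
  29 |  26 | edbeeceb
  30 |  24 | ededbeeceb
  31 |  17 | eeaecbdededbeeceb
  32 |  29 | eeceb
  33 |  14 | eeceeaecbdededbeeceb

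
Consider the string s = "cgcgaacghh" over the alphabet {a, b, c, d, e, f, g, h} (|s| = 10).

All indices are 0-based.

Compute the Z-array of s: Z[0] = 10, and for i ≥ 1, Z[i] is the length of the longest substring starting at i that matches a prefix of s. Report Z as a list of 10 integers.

Z[0]=10
i=1: i≥r, start 0; Z[1]=0
i=2: i≥r, start 0; Z[2]=2 scan→box=[2,4)
i=3: min(r-i=1, Z[1]=0)=0; Z[3]=0
i=4: i≥r, start 0; Z[4]=0
i=5: i≥r, start 0; Z[5]=0
i=6: i≥r, start 0; Z[6]=2 scan→box=[6,8)
i=7: min(r-i=1, Z[1]=0)=0; Z[7]=0
i=8: i≥r, start 0; Z[8]=0
i=9: i≥r, start 0; Z[9]=0

[10, 0, 2, 0, 0, 0, 2, 0, 0, 0]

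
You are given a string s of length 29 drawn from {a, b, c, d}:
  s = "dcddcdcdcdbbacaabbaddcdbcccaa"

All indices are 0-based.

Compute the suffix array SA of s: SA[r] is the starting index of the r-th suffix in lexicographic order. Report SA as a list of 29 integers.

[28, 27, 14, 15, 12, 18, 11, 17, 10, 16, 23, 26, 13, 25, 24, 8, 21, 6, 4, 1, 9, 22, 7, 20, 5, 3, 0, 19, 2]

sorted suffixes:
  #0 SA[0]=28  'a'
  #1 SA[1]=27  'aa'
  #2 SA[2]=14  'aabbaddcdbcccaa'
  #3 SA[3]=15  'abbaddcdbcccaa'
  #4 SA[4]=12  'acaabbaddcdbcccaa'
  #5 SA[5]=18  'addcdbcccaa'
  #6 SA[6]=11  'bacaabbaddcdbcccaa'
  #7 SA[7]=17  'baddcdbcccaa'
  #8 SA[8]=10  'bbacaabbaddcdbcccaa'
  #9 SA[9]=16  'bbaddcdbcccaa'
  #10 SA[10]=23  'bcccaa'
  #11 SA[11]=26  'caa'
  #12 SA[12]=13  'caabbaddcdbcccaa'
  #13 SA[13]=25  'ccaa'
  #14 SA[14]=24  'cccaa'
  #15 SA[15]=8  'cdbbacaabbaddcdbcccaa'
  #16 SA[16]=21  'cdbcccaa'
  #17 SA[17]=6  'cdcdbbacaabbaddcdbcccaa'
  #18 SA[18]=4  'cdcdcdbbacaabbaddcdbcccaa'
  #19 SA[19]=1  'cddcdcdcdbbacaabbaddcdbcccaa'
  #20 SA[20]=9  'dbbacaabbaddcdbcccaa'
  #21 SA[21]=22  'dbcccaa'
  #22 SA[22]=7  'dcdbbacaabbaddcdbcccaa'
  #23 SA[23]=20  'dcdbcccaa'
  #24 SA[24]=5  'dcdcdbbacaabbaddcdbcccaa'
  #25 SA[25]=3  'dcdcdcdbbacaabbaddcdbcccaa'
  #26 SA[26]=0  'dcddcdcdcdbbacaabbaddcdbcccaa'
  #27 SA[27]=19  'ddcdbcccaa'
  #28 SA[28]=2  'ddcdcdcdbbacaabbaddcdbcccaa'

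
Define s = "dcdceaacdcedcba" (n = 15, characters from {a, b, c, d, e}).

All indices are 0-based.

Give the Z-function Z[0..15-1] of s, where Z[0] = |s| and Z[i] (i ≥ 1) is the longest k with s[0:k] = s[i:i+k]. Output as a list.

Z[0]=15
i=1: i≥r, start 0; Z[1]=0
i=2: i≥r, start 0; Z[2]=2 grow→box=[2,4)
i=3: min(r-i=1, Z[1]=0)=0; Z[3]=0
i=4: i≥r, start 0; Z[4]=0
i=5: i≥r, start 0; Z[5]=0
i=6: i≥r, start 0; Z[6]=0
i=7: i≥r, start 0; Z[7]=0
i=8: i≥r, start 0; Z[8]=2 grow→box=[8,10)
i=9: min(r-i=1, Z[1]=0)=0; Z[9]=0
i=10: i≥r, start 0; Z[10]=0
i=11: i≥r, start 0; Z[11]=2 grow→box=[11,13)
i=12: min(r-i=1, Z[1]=0)=0; Z[12]=0
i=13: i≥r, start 0; Z[13]=0
i=14: i≥r, start 0; Z[14]=0

[15, 0, 2, 0, 0, 0, 0, 0, 2, 0, 0, 2, 0, 0, 0]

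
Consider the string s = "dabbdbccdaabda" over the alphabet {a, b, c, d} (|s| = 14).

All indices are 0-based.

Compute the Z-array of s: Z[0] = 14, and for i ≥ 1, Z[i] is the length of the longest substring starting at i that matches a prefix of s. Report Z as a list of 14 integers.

[14, 0, 0, 0, 1, 0, 0, 0, 2, 0, 0, 0, 2, 0]

Z[0]=14
i=1: i≥r, start 0; Z[1]=0
i=2: i≥r, start 0; Z[2]=0
i=3: i≥r, start 0; Z[3]=0
i=4: i≥r, start 0; Z[4]=1 grow→box=[4,5)
i=5: i≥r, start 0; Z[5]=0
i=6: i≥r, start 0; Z[6]=0
i=7: i≥r, start 0; Z[7]=0
i=8: i≥r, start 0; Z[8]=2 grow→box=[8,10)
i=9: min(r-i=1, Z[1]=0)=0; Z[9]=0
i=10: i≥r, start 0; Z[10]=0
i=11: i≥r, start 0; Z[11]=0
i=12: i≥r, start 0; Z[12]=2 grow→box=[12,14)
i=13: min(r-i=1, Z[1]=0)=0; Z[13]=0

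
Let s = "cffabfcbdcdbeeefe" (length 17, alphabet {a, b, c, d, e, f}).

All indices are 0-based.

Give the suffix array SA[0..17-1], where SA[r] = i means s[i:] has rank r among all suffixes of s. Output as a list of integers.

[3, 7, 11, 4, 6, 9, 0, 10, 8, 16, 12, 13, 14, 2, 5, 15, 1]

rank | idx | suffix
   0 |   3 | abfcbdcdbeeefe
   1 |   7 | bdcdbeeefe
   2 |  11 | beeefe
   3 |   4 | bfcbdcdbeeefe
   4 |   6 | cbdcdbeeefe
   5 |   9 | cdbeeefe
   6 |   0 | cffabfcbdcdbeeefe
   7 |  10 | dbeeefe
   8 |   8 | dcdbeeefe
   9 |  16 | e
  10 |  12 | eeefe
  11 |  13 | eefe
  12 |  14 | efe
  13 |   2 | fabfcbdcdbeeefe
  14 |   5 | fcbdcdbeeefe
  15 |  15 | fe
  16 |   1 | ffabfcbdcdbeeefe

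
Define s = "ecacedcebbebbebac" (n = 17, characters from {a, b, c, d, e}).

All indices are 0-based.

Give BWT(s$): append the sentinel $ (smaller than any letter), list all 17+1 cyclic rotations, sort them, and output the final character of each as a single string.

cbceeebbaedaebbc$c

rank  rotation            last
    0  $ecacedcebbebbebac  c
    1  ac$ecacedcebbebbeb  b
    2  acedcebbebbebac$ec  c
    3  bac$ecacedcebbebbe  e
    4  bbebac$ecacedcebbe  e
    5  bbebbebac$ecacedce  e
    6  bebac$ecacedcebbeb  b
    7  bebbebac$ecacedceb  b
    8  c$ecacedcebbebbeba  a
    9  cacedcebbebbebac$e  e
   10  cebbebbebac$ecaced  d
   11  cedcebbebbebac$eca  a
   12  dcebbebbebac$ecace  e
   13  ebac$ecacedcebbebb  b
   14  ebbebac$ecacedcebb  b
   15  ebbebbebac$ecacedc  c
   16  ecacedcebbebbebac$  $
   17  edcebbebbebac$ecac  c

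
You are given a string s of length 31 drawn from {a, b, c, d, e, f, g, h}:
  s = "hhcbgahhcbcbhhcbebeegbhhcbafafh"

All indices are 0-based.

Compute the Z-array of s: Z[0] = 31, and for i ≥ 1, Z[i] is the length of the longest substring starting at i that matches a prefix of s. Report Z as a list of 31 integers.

Z[0]=31
i=1: outside box; Z[1]=1 scan→box=[1,2)
i=2: outside box; Z[2]=0
i=3: outside box; Z[3]=0
i=4: outside box; Z[4]=0
i=5: outside box; Z[5]=0
i=6: outside box; Z[6]=4 scan→box=[6,10)
i=7: min(r-i=3, Z[1]=1)=1; Z[7]=1
i=8: min(r-i=2, Z[2]=0)=0; Z[8]=0
i=9: min(r-i=1, Z[3]=0)=0; Z[9]=0
i=10: outside box; Z[10]=0
i=11: outside box; Z[11]=0
i=12: outside box; Z[12]=4 scan→box=[12,16)
i=13: min(r-i=3, Z[1]=1)=1; Z[13]=1
i=14: min(r-i=2, Z[2]=0)=0; Z[14]=0
i=15: min(r-i=1, Z[3]=0)=0; Z[15]=0
i=16: outside box; Z[16]=0
i=17: outside box; Z[17]=0
i=18: outside box; Z[18]=0
i=19: outside box; Z[19]=0
i=20: outside box; Z[20]=0
i=21: outside box; Z[21]=0
i=22: outside box; Z[22]=4 scan→box=[22,26)
i=23: min(r-i=3, Z[1]=1)=1; Z[23]=1
i=24: min(r-i=2, Z[2]=0)=0; Z[24]=0
i=25: min(r-i=1, Z[3]=0)=0; Z[25]=0
i=26: outside box; Z[26]=0
i=27: outside box; Z[27]=0
i=28: outside box; Z[28]=0
i=29: outside box; Z[29]=0
i=30: outside box; Z[30]=1 scan→box=[30,31)

[31, 1, 0, 0, 0, 0, 4, 1, 0, 0, 0, 0, 4, 1, 0, 0, 0, 0, 0, 0, 0, 0, 4, 1, 0, 0, 0, 0, 0, 0, 1]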